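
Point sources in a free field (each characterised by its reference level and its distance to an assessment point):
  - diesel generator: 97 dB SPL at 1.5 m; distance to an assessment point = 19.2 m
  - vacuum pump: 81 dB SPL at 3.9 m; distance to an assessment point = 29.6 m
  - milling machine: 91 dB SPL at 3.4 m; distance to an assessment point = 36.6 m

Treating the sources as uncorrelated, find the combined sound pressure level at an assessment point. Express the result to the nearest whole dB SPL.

76 dB SPL

Propagate each source to the receiver with L = L_ref − 20·log₁₀(r/r_ref), then add intensities.
diesel generator: 97 − 20·log₁₀(19.2/1.5) = 97 − 22.14 = 74.86 dB SPL.
vacuum pump: 81 − 20·log₁₀(29.6/3.9) = 81 − 17.60 = 63.40 dB SPL.
milling machine: 91 − 20·log₁₀(36.6/3.4) = 91 − 20.64 = 70.36 dB SPL.
Σ 10^(L/10) = 4.364e+07 → L_total = 10·log₁₀(4.364e+07) = 76.40 dB SPL.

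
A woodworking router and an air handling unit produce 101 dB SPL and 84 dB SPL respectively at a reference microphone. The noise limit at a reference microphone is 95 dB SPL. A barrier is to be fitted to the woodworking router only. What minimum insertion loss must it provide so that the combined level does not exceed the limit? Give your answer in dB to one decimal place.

6.4 dB

The untreated sources together contribute 10^(84/10) = 2.512e+08, i.e. 84.00 dB SPL.
The limit corresponds to 10^(95/10) = 3.162e+09; subtracting the fixed part leaves 2.911e+09 for the woodworking router, i.e. 94.64 dB SPL.
So the woodworking router must be reduced from 101 to 94.64 dB SPL: IL = 6.36 dB.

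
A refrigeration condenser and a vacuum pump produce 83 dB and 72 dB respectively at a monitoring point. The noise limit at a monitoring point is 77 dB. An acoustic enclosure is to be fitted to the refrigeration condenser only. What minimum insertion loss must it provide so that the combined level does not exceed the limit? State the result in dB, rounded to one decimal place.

Everything except the refrigeration condenser sums to 10^(72/10) = 1.585e+07 in linear terms, 72.00 dB.
The limit corresponds to 10^(77/10) = 5.012e+07; subtracting the fixed part leaves 3.427e+07 for the refrigeration condenser, i.e. 75.35 dB.
So the refrigeration condenser must be reduced from 83 to 75.35 dB: IL = 7.65 dB.

7.7 dB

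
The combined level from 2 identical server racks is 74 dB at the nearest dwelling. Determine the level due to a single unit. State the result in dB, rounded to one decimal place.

71.0 dB

2 equal contributions raise the level by 10·log₁₀ 2 = 3.010 dB, so each unit alone gives 74 − 3.010.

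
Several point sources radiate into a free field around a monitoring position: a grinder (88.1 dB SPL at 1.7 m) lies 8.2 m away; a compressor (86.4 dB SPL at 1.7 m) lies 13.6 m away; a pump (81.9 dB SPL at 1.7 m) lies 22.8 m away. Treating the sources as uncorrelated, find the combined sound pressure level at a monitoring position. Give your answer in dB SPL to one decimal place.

Apply inverse-square spreading to bring every level to the receiver, then sum 10^(L/10).
grinder: 88.1 − 20·log₁₀(8.2/1.7) = 88.1 − 13.67 = 74.43 dB SPL.
compressor: 86.4 − 20·log₁₀(13.6/1.7) = 86.4 − 18.06 = 68.34 dB SPL.
pump: 81.9 − 20·log₁₀(22.8/1.7) = 81.9 − 22.55 = 59.35 dB SPL.
Σ 10^(L/10) = 3.543e+07 → L_total = 10·log₁₀(3.543e+07) = 75.49 dB SPL.

75.5 dB SPL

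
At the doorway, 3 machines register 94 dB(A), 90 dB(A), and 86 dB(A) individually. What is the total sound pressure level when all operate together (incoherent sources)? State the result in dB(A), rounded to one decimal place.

95.9 dB(A)

For uncorrelated sources the intensities add, so convert each level to linear form, sum, and take 10·log₁₀ of the total.
Σ 10^(L/10) = 10^(94/10) + 10^(90/10) + 10^(86/10) = 3.910e+09.
L_total = 10·log₁₀(3.910e+09) = 95.92 dB(A).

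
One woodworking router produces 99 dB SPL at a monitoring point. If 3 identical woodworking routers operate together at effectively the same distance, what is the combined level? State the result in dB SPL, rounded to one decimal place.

103.8 dB SPL

N identical incoherent sources raise the level by 10·log₁₀ N.
L_total = 99 + 10·log₁₀(3) = 99 + 4.771 = 103.77 dB SPL.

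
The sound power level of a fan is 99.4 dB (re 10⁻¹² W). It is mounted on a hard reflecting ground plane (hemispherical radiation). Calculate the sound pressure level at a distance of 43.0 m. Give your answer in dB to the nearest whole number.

59 dB

L_p = L_w − 10·log₁₀(2π·r²) with r = 43.0 m.
2π·r² = 1.162e+04 m², 10·log₁₀ of that is 40.651 dB.
L_p = 99.4 − 40.651 = 58.75 dB.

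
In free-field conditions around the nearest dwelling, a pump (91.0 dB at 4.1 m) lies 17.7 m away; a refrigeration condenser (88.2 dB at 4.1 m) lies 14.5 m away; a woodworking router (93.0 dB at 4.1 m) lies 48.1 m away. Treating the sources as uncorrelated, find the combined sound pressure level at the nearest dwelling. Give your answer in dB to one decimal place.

Propagate each source to the receiver with L = L_ref − 20·log₁₀(r/r_ref), then add intensities.
pump: 91.0 − 20·log₁₀(17.7/4.1) = 91.0 − 12.70 = 78.30 dB.
refrigeration condenser: 88.2 − 20·log₁₀(14.5/4.1) = 88.2 − 10.97 = 77.23 dB.
woodworking router: 93.0 − 20·log₁₀(48.1/4.1) = 93.0 − 21.39 = 71.61 dB.
Σ 10^(L/10) = 1.349e+08 → L_total = 10·log₁₀(1.349e+08) = 81.30 dB.

81.3 dB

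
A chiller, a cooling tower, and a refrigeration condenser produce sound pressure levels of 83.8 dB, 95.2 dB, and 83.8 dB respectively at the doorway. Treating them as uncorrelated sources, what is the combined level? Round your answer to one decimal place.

Incoherent sources combine by intensity addition: L_total = 10·log₁₀(Σ 10^(L_i/10)).
Σ 10^(L/10) = 10^(83.8/10) + 10^(95.2/10) + 10^(83.8/10) = 3.791e+09.
L_total = 10·log₁₀(3.791e+09) = 95.79 dB.

95.8 dB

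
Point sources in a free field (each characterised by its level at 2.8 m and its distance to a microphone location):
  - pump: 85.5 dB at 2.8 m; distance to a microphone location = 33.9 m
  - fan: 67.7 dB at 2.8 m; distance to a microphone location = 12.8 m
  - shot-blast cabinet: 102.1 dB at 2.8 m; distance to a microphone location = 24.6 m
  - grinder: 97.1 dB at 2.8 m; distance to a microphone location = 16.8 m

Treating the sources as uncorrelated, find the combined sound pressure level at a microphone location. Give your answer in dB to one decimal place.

85.5 dB

Apply inverse-square spreading to bring every level to the receiver, then sum 10^(L/10).
pump: 85.5 − 20·log₁₀(33.9/2.8) = 85.5 − 21.66 = 63.84 dB.
fan: 67.7 − 20·log₁₀(12.8/2.8) = 67.7 − 13.20 = 54.50 dB.
shot-blast cabinet: 102.1 − 20·log₁₀(24.6/2.8) = 102.1 − 18.88 = 83.22 dB.
grinder: 97.1 − 20·log₁₀(16.8/2.8) = 97.1 − 15.56 = 81.54 dB.
Σ 10^(L/10) = 3.553e+08 → L_total = 10·log₁₀(3.553e+08) = 85.51 dB.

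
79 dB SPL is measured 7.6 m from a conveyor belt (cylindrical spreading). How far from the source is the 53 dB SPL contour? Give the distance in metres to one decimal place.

3025.6 m

Line-source spreading drops the level by 10·log₁₀(r₂/r₁); inverting, r₂/r₁ = 10^(ΔL/10).
r₂ = 7.6·10^((79−53)/10) = 7.6·10^(26.0/10) = 3025.61 m.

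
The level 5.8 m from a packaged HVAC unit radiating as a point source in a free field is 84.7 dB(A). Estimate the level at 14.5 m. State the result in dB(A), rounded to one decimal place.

For a point source, L₂ = L₁ − 20·log₁₀(r₂/r₁).
L₂ = 84.7 − 20·log₁₀(14.5/5.8) = 84.7 − 7.959 = 76.74 dB(A).

76.7 dB(A)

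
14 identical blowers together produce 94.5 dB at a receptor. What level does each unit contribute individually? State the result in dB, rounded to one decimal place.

83.0 dB

For N identical incoherent sources L_total = L₁ + 10·log₁₀ N, so L₁ = 94.5 − 10·log₁₀(14) = 94.5 − 11.461.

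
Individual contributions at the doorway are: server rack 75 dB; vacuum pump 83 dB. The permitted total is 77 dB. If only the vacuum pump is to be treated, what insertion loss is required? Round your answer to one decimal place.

Fixed contribution from the other source: Σ 10^(L/10) = 10^(75/10) = 3.162e+07 (75.00 dB).
The limit corresponds to 10^(77/10) = 5.012e+07; subtracting the fixed part leaves 1.850e+07 for the vacuum pump, i.e. 72.67 dB.
Required insertion loss = 83 − 72.67 = 10.33 dB.

10.3 dB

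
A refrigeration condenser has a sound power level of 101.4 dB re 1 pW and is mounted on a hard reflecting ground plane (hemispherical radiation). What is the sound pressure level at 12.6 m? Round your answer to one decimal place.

L_p = L_w − 10·log₁₀(2π·r²) with r = 12.6 m.
2π·r² = 997.5 m², 10·log₁₀ of that is 29.989 dB.
L_p = 101.4 − 29.989 = 71.41 dB.

71.4 dB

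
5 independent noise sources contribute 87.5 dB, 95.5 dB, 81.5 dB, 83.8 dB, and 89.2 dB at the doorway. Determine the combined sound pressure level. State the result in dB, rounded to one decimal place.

For uncorrelated sources the intensities add, so convert each level to linear form, sum, and take 10·log₁₀ of the total.
Σ 10^(L/10) = 10^(87.5/10) + 10^(95.5/10) + 10^(81.5/10) + 10^(83.8/10) + 10^(89.2/10) = 5.323e+09.
L_total = 10·log₁₀(5.323e+09) = 97.26 dB.

97.3 dB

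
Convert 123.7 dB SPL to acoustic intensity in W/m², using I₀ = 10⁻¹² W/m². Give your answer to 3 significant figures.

2.34 W/m²

I = I₀·10^(L/10) = 10⁻¹² × 10^(123.7/10) = 10^(0.370).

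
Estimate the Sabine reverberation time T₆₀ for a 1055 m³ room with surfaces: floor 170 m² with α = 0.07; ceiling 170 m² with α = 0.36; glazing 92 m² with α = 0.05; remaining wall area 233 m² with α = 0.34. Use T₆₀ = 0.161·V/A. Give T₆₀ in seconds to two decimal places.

Total absorption A = 170·0.07 + 170·0.36 + 92·0.05 + 233·0.34 = 156.92 m² sabins.
T₆₀ = 0.161·V/A = 0.161·1055/156.92 = 1.082 s.

1.08 s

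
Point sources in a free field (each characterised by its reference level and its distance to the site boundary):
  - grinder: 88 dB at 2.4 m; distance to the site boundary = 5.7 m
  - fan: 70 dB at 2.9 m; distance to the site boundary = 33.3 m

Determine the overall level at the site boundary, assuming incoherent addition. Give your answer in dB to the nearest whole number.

80 dB

Propagate each source to the receiver with L = L_ref − 20·log₁₀(r/r_ref), then add intensities.
grinder: 88 − 20·log₁₀(5.7/2.4) = 88 − 7.51 = 80.49 dB.
fan: 70 − 20·log₁₀(33.3/2.9) = 70 − 21.20 = 48.80 dB.
Σ 10^(L/10) = 1.119e+08 → L_total = 10·log₁₀(1.119e+08) = 80.49 dB.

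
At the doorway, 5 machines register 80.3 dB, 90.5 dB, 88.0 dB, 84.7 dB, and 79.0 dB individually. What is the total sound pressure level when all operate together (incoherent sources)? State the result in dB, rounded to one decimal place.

93.5 dB

For uncorrelated sources the intensities add, so convert each level to linear form, sum, and take 10·log₁₀ of the total.
Σ 10^(L/10) = 10^(80.3/10) + 10^(90.5/10) + 10^(88.0/10) + 10^(84.7/10) + 10^(79.0/10) = 2.235e+09.
L_total = 10·log₁₀(2.235e+09) = 93.49 dB.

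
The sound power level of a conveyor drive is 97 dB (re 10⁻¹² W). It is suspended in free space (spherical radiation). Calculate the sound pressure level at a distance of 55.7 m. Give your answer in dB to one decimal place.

51.1 dB

The power spreads over a sphere of area 4π·r², so L_p = L_w − 10·log₁₀(4π·r²).
4π·r² = 3.899e+04 m², 10·log₁₀ of that is 45.909 dB.
L_p = 97 − 45.909 = 51.09 dB.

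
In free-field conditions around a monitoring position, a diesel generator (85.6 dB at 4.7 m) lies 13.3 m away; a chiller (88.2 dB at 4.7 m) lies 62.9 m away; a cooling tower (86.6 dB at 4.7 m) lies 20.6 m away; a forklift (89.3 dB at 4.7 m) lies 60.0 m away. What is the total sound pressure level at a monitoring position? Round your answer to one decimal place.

78.9 dB

Propagate each source to the receiver with L = L_ref − 20·log₁₀(r/r_ref), then add intensities.
diesel generator: 85.6 − 20·log₁₀(13.3/4.7) = 85.6 − 9.04 = 76.56 dB.
chiller: 88.2 − 20·log₁₀(62.9/4.7) = 88.2 − 22.53 = 65.67 dB.
cooling tower: 86.6 − 20·log₁₀(20.6/4.7) = 86.6 − 12.84 = 73.76 dB.
forklift: 89.3 − 20·log₁₀(60.0/4.7) = 89.3 − 22.12 = 67.18 dB.
Σ 10^(L/10) = 7.805e+07 → L_total = 10·log₁₀(7.805e+07) = 78.92 dB.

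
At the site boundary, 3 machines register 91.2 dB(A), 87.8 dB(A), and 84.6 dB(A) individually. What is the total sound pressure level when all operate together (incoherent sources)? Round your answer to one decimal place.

For uncorrelated sources the intensities add, so convert each level to linear form, sum, and take 10·log₁₀ of the total.
Σ 10^(L/10) = 10^(91.2/10) + 10^(87.8/10) + 10^(84.6/10) = 2.209e+09.
L_total = 10·log₁₀(2.209e+09) = 93.44 dB(A).

93.4 dB(A)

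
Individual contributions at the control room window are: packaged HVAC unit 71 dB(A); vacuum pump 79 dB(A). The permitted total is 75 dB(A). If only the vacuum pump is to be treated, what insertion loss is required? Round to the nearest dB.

6 dB

Fixed contribution from the other source: Σ 10^(L/10) = 10^(71/10) = 1.259e+07 (71.00 dB(A)).
To meet 75 dB(A) overall, the treated vacuum pump may contribute at most 10^(75/10) − 1.259e+07 = 1.903e+07, i.e. 72.80 dB(A).
So the vacuum pump must be reduced from 79 to 72.80 dB(A): IL = 6.20 dB.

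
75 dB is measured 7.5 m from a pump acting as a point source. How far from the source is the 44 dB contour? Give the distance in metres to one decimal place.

The 31.0 dB drop corresponds to a distance ratio of 10^(31.0/20) for a point source.
r₂ = 7.5·10^((75−44)/20) = 7.5·10^(31.0/20) = 266.11 m.

266.1 m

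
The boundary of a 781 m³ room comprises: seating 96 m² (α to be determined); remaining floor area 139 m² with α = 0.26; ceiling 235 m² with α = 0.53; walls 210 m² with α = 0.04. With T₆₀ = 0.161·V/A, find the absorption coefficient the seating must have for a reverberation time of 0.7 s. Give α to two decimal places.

A = 0.161·V/T₆₀ = 0.161·781/0.7 = 179.63 m² sabins.
Absorption from the other surfaces = 139·0.26 + 235·0.53 + 210·0.04 = 169.09 m², so the seating must supply 10.54 m² over 96 m².
α = 10.54/96 = 0.110.

0.11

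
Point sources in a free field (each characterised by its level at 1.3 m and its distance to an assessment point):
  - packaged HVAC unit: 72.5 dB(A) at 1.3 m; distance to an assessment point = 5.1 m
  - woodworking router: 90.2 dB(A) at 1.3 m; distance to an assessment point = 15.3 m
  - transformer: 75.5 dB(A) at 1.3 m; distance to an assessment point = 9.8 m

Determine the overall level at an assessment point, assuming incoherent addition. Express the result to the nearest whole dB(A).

70 dB(A)

Apply inverse-square spreading to bring every level to the receiver, then sum 10^(L/10).
packaged HVAC unit: 72.5 − 20·log₁₀(5.1/1.3) = 72.5 − 11.87 = 60.63 dB(A).
woodworking router: 90.2 − 20·log₁₀(15.3/1.3) = 90.2 − 21.41 = 68.79 dB(A).
transformer: 75.5 − 20·log₁₀(9.8/1.3) = 75.5 − 17.55 = 57.95 dB(A).
Σ 10^(L/10) = 9.339e+06 → L_total = 10·log₁₀(9.339e+06) = 69.70 dB(A).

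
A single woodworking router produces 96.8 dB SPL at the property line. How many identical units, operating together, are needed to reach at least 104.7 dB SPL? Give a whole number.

Need L₁ + 10·log₁₀ N ≥ 104.7, i.e. log₁₀ N ≥ 0.79.
N ≥ 10^(7.9/10) = 6.166, so N = 7.

7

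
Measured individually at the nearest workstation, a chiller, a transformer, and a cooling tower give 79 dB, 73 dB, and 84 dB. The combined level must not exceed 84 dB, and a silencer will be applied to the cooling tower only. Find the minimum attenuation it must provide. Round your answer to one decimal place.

2.2 dB

The untreated sources together contribute 10^(79/10) + 10^(73/10) = 9.939e+07, i.e. 79.97 dB.
To meet 84 dB overall, the treated cooling tower may contribute at most 10^(84/10) − 9.939e+07 = 1.518e+08, i.e. 81.81 dB.
So the cooling tower must be reduced from 84 to 81.81 dB: IL = 2.19 dB.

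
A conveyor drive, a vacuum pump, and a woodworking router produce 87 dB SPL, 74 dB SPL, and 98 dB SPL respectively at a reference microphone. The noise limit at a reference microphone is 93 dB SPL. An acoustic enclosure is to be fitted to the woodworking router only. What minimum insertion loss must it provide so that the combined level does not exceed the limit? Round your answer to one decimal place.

6.3 dB

Everything except the woodworking router sums to 10^(87/10) + 10^(74/10) = 5.263e+08 in linear terms, 87.21 dB SPL.
The limit corresponds to 10^(93/10) = 1.995e+09; subtracting the fixed part leaves 1.469e+09 for the woodworking router, i.e. 91.67 dB SPL.
Required insertion loss = 98 − 91.67 = 6.33 dB.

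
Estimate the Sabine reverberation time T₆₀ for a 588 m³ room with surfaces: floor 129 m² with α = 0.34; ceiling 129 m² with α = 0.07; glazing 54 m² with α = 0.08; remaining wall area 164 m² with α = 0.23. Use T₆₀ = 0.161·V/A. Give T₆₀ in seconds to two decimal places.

A = Σ Sᵢαᵢ = 129·0.34 + 129·0.07 + 54·0.08 + 164·0.23 = 94.93 m².
T₆₀ = 0.161 × 588 / 94.93 = 0.997 s.

1.00 s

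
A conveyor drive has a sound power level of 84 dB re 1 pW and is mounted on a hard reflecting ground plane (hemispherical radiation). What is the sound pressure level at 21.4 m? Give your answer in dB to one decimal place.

L_p = L_w − 10·log₁₀(2π·r²) with r = 21.4 m.
2π·r² = 2877 m², 10·log₁₀ of that is 34.590 dB.
L_p = 84 − 34.590 = 49.41 dB.

49.4 dB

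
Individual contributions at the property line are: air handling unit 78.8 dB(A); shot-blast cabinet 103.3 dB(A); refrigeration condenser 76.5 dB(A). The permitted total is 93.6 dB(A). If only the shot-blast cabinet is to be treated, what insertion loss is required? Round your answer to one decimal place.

Everything except the shot-blast cabinet sums to 10^(78.8/10) + 10^(76.5/10) = 1.205e+08 in linear terms, 80.81 dB(A).
To meet 93.6 dB(A) overall, the treated shot-blast cabinet may contribute at most 10^(93.6/10) − 1.205e+08 = 2.170e+09, i.e. 93.37 dB(A).
So the shot-blast cabinet must be reduced from 103.3 to 93.37 dB(A): IL = 9.93 dB.

9.9 dB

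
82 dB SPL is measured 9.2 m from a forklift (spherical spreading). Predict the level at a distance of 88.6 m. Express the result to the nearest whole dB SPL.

62 dB SPL

Point-source attenuation: ΔL = 20·log₁₀(r₂/r₁) = 20·log₁₀(88.6/9.2) = 19.673 dB.
L₂ = 82 − 20·log₁₀(88.6/9.2) = 82 − 19.673 = 62.33 dB SPL.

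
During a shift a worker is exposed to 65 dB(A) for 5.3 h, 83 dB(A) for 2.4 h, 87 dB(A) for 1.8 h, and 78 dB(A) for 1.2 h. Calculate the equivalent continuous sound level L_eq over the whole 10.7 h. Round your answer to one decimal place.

The energy average is taken in the linear domain: L_eq = 10·log₁₀[(Σ tᵢ·10^(Lᵢ/10))/T], T = 10.7 h.
Σ tᵢ·10^(Lᵢ/10) = 5.3·10^(65/10) + 2.4·10^(83/10) + 1.8·10^(87/10) + 1.2·10^(78/10) = 1.473e+09.
L_eq = 10·log₁₀(1.473e+09/10.7) = 81.39 dB(A).

81.4 dB(A)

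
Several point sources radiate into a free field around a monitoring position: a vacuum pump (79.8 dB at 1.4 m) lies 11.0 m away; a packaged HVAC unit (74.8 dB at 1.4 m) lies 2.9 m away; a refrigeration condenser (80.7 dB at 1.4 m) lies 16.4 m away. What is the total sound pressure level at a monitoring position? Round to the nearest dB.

70 dB

Propagate each source to the receiver with L = L_ref − 20·log₁₀(r/r_ref), then add intensities.
vacuum pump: 79.8 − 20·log₁₀(11.0/1.4) = 79.8 − 17.91 = 61.89 dB.
packaged HVAC unit: 74.8 − 20·log₁₀(2.9/1.4) = 74.8 − 6.33 = 68.47 dB.
refrigeration condenser: 80.7 − 20·log₁₀(16.4/1.4) = 80.7 − 21.37 = 59.33 dB.
Σ 10^(L/10) = 9.441e+06 → L_total = 10·log₁₀(9.441e+06) = 69.75 dB.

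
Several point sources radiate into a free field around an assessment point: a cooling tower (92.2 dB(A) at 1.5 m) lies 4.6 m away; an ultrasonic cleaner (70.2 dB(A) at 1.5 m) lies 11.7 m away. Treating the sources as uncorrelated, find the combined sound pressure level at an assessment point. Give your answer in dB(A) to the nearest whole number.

Apply inverse-square spreading to bring every level to the receiver, then sum 10^(L/10).
cooling tower: 92.2 − 20·log₁₀(4.6/1.5) = 92.2 − 9.73 = 82.47 dB(A).
ultrasonic cleaner: 70.2 − 20·log₁₀(11.7/1.5) = 70.2 − 17.84 = 52.36 dB(A).
Σ 10^(L/10) = 1.766e+08 → L_total = 10·log₁₀(1.766e+08) = 82.47 dB(A).

82 dB(A)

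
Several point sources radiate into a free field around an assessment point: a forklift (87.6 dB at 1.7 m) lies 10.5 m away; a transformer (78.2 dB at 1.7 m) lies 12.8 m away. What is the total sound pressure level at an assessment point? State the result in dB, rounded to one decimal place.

First find each source's level at the receiver (point-source: −20·log₁₀(r/r_ref)), then combine on an intensity basis.
forklift: 87.6 − 20·log₁₀(10.5/1.7) = 87.6 − 15.81 = 71.79 dB.
transformer: 78.2 − 20·log₁₀(12.8/1.7) = 78.2 − 17.54 = 60.66 dB.
Σ 10^(L/10) = 1.625e+07 → L_total = 10·log₁₀(1.625e+07) = 72.11 dB.

72.1 dB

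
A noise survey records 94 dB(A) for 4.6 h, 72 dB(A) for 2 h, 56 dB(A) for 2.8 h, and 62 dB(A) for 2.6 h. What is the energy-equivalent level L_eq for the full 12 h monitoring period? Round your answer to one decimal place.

89.8 dB(A)

Weight each interval's intensity by its duration and average over T = 12 h:
Σ tᵢ·10^(Lᵢ/10) = 4.6·10^(94/10) + 2·10^(72/10) + 2.8·10^(56/10) + 2.6·10^(62/10) = 1.159e+10.
L_eq = 10·log₁₀(1.159e+10/12) = 89.85 dB(A).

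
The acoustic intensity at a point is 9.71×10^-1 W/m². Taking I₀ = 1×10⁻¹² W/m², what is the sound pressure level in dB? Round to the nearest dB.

120 dB

L = 10·log₁₀(I/I₀) = 10·log₁₀(9.71×10^-1/10⁻¹²) = 10·log₁₀(9.71×10^11).
L = 10·(0.9872 + 11) = 119.87 dB.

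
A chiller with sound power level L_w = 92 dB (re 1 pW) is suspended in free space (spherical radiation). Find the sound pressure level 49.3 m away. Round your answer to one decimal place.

47.2 dB

L_p = L_w − 10·log₁₀(4π·r²) with r = 49.3 m.
4π·r² = 3.054e+04 m², 10·log₁₀ of that is 44.849 dB.
L_p = 92 − 44.849 = 47.15 dB.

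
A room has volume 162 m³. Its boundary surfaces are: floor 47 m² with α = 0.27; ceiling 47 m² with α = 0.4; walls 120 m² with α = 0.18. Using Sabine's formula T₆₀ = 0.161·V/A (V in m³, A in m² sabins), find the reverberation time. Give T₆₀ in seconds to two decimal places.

0.49 s

A = Σ Sᵢαᵢ = 47·0.27 + 47·0.4 + 120·0.18 = 53.09 m².
T₆₀ = 0.161·V/A = 0.161·162/53.09 = 0.491 s.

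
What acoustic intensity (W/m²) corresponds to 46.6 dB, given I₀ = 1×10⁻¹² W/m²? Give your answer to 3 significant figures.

4.57e-08 W/m²

I = I₀·10^(L/10) = 10⁻¹² × 10^(46.6/10) = 10^(-7.340).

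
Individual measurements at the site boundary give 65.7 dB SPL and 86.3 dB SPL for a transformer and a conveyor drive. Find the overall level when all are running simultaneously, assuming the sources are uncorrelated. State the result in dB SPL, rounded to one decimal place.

86.3 dB SPL

For uncorrelated sources the intensities add, so convert each level to linear form, sum, and take 10·log₁₀ of the total.
Σ 10^(L/10) = 10^(65.7/10) + 10^(86.3/10) = 4.303e+08.
L_total = 10·log₁₀(4.303e+08) = 86.34 dB SPL.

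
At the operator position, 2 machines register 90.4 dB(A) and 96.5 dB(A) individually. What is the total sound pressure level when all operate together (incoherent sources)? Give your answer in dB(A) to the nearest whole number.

97 dB(A)

For uncorrelated sources the intensities add, so convert each level to linear form, sum, and take 10·log₁₀ of the total.
Σ 10^(L/10) = 10^(90.4/10) + 10^(96.5/10) = 5.563e+09.
L_total = 10·log₁₀(5.563e+09) = 97.45 dB(A).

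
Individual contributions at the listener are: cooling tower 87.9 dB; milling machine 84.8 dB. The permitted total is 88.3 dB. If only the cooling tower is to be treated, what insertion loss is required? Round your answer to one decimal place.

2.2 dB

Everything except the cooling tower sums to 10^(84.8/10) = 3.020e+08 in linear terms, 84.80 dB.
To meet 88.3 dB overall, the treated cooling tower may contribute at most 10^(88.3/10) − 3.020e+08 = 3.741e+08, i.e. 85.73 dB.
So the cooling tower must be reduced from 87.9 to 85.73 dB: IL = 2.17 dB.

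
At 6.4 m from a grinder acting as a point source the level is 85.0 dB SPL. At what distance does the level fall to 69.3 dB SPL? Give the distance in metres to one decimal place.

39.0 m

Point-source spreading drops the level by 20·log₁₀(r₂/r₁); inverting, r₂/r₁ = 10^(ΔL/20).
r₂ = 6.4·10^((85.0−69.3)/20) = 6.4·10^(15.7/20) = 39.01 m.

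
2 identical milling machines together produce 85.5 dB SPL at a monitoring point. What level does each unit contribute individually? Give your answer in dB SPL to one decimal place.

82.5 dB SPL

2 equal contributions raise the level by 10·log₁₀ 2 = 3.010 dB, so each unit alone gives 85.5 − 3.010.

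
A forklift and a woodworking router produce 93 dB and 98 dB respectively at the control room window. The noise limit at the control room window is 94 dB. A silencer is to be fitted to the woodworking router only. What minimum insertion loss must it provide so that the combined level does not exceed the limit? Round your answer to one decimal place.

10.9 dB

Everything except the woodworking router sums to 10^(93/10) = 1.995e+09 in linear terms, 93.00 dB.
To meet 94 dB overall, the treated woodworking router may contribute at most 10^(94/10) − 1.995e+09 = 5.166e+08, i.e. 87.13 dB.
So the woodworking router must be reduced from 98 to 87.13 dB: IL = 10.87 dB.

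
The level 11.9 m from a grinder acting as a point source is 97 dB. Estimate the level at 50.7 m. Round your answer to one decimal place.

For a point source, L₂ = L₁ − 20·log₁₀(r₂/r₁).
L₂ = 97 − 20·log₁₀(50.7/11.9) = 97 − 12.589 = 84.41 dB.

84.4 dB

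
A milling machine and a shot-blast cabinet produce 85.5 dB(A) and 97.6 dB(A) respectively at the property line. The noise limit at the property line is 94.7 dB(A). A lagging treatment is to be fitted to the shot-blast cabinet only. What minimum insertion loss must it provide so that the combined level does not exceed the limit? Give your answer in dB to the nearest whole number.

The untreated sources together contribute 10^(85.5/10) = 3.548e+08, i.e. 85.50 dB(A).
The limit corresponds to 10^(94.7/10) = 2.951e+09; subtracting the fixed part leaves 2.596e+09 for the shot-blast cabinet, i.e. 94.14 dB(A).
So the shot-blast cabinet must be reduced from 97.6 to 94.14 dB(A): IL = 3.46 dB.

3 dB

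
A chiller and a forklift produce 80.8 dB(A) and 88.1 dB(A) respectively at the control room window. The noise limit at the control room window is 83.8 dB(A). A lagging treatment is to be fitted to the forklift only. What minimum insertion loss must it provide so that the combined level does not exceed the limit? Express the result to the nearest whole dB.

7 dB

Fixed contribution from the other source: Σ 10^(L/10) = 10^(80.8/10) = 1.202e+08 (80.80 dB(A)).
The limit corresponds to 10^(83.8/10) = 2.399e+08; subtracting the fixed part leaves 1.197e+08 for the forklift, i.e. 80.78 dB(A).
So the forklift must be reduced from 88.1 to 80.78 dB(A): IL = 7.32 dB.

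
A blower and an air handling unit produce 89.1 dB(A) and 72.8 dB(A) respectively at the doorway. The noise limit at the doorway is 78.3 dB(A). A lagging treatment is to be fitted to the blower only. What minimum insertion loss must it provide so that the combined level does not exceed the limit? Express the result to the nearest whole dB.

12 dB

Fixed contribution from the other source: Σ 10^(L/10) = 10^(72.8/10) = 1.905e+07 (72.80 dB(A)).
To meet 78.3 dB(A) overall, the treated blower may contribute at most 10^(78.3/10) − 1.905e+07 = 4.855e+07, i.e. 76.86 dB(A).
So the blower must be reduced from 89.1 to 76.86 dB(A): IL = 12.24 dB.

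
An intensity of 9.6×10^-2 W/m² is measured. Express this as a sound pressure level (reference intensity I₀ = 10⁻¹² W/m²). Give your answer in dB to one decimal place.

I/I₀ = 9.6×10^-2/10⁻¹² = 9.6×10^10, and L = 10·log₁₀(I/I₀).
L = 10·(0.9823 + 10) = 109.82 dB.

109.8 dB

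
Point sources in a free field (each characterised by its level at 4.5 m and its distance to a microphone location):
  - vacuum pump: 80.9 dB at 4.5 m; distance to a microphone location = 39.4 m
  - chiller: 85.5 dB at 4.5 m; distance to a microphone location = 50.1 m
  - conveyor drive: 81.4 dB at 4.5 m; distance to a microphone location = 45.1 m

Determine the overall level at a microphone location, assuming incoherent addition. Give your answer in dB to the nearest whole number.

68 dB

First find each source's level at the receiver (point-source: −20·log₁₀(r/r_ref)), then combine on an intensity basis.
vacuum pump: 80.9 − 20·log₁₀(39.4/4.5) = 80.9 − 18.85 = 62.05 dB.
chiller: 85.5 − 20·log₁₀(50.1/4.5) = 85.5 − 20.93 = 64.57 dB.
conveyor drive: 81.4 − 20·log₁₀(45.1/4.5) = 81.4 − 20.02 = 61.38 dB.
Σ 10^(L/10) = 5.842e+06 → L_total = 10·log₁₀(5.842e+06) = 67.67 dB.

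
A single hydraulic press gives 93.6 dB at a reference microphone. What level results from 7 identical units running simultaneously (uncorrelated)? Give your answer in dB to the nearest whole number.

102 dB

L_total = L₁ + 10·log₁₀ N for N identical incoherent sources.
L_total = 93.6 + 10·log₁₀(7) = 93.6 + 8.451 = 102.05 dB.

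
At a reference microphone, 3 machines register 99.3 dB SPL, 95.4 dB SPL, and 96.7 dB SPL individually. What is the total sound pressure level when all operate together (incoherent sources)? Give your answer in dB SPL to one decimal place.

Incoherent sources combine by intensity addition: L_total = 10·log₁₀(Σ 10^(L_i/10)).
Σ 10^(L/10) = 10^(99.3/10) + 10^(95.4/10) + 10^(96.7/10) = 1.666e+10.
L_total = 10·log₁₀(1.666e+10) = 102.22 dB SPL.

102.2 dB SPL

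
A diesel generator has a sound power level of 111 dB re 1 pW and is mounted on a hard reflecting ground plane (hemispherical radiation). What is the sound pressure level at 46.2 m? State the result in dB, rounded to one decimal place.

L_p = L_w − 10·log₁₀(2π·r²) with r = 46.2 m.
2π·r² = 1.341e+04 m², 10·log₁₀ of that is 41.275 dB.
L_p = 111 − 41.275 = 69.73 dB.

69.7 dB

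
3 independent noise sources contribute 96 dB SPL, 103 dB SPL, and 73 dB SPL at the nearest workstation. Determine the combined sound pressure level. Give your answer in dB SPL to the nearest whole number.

Incoherent sources combine by intensity addition: L_total = 10·log₁₀(Σ 10^(L_i/10)).
Σ 10^(L/10) = 10^(96/10) + 10^(103/10) + 10^(73/10) = 2.395e+10.
L_total = 10·log₁₀(2.395e+10) = 103.79 dB SPL.

104 dB SPL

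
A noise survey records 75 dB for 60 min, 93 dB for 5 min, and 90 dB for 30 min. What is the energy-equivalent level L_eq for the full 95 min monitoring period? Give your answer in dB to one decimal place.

The energy average is taken in the linear domain: L_eq = 10·log₁₀[(Σ tᵢ·10^(Lᵢ/10))/T], T = 95 min.
Σ tᵢ·10^(Lᵢ/10) = 60·10^(75/10) + 5·10^(93/10) + 30·10^(90/10) = 4.187e+10.
L_eq = 10·log₁₀(4.187e+10/95) = 86.44 dB.

86.4 dB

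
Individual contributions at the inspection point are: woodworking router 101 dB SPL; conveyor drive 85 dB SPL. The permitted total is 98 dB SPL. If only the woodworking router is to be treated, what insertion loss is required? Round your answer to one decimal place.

3.2 dB

Everything except the woodworking router sums to 10^(85/10) = 3.162e+08 in linear terms, 85.00 dB SPL.
To meet 98 dB SPL overall, the treated woodworking router may contribute at most 10^(98/10) − 3.162e+08 = 5.993e+09, i.e. 97.78 dB SPL.
So the woodworking router must be reduced from 101 to 97.78 dB SPL: IL = 3.22 dB.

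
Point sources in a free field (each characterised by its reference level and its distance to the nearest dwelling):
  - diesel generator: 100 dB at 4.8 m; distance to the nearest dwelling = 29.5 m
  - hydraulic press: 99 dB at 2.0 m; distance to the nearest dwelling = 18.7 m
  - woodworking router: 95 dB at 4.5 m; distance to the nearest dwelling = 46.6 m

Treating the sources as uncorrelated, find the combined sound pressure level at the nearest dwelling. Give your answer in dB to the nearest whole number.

First find each source's level at the receiver (point-source: −20·log₁₀(r/r_ref)), then combine on an intensity basis.
diesel generator: 100 − 20·log₁₀(29.5/4.8) = 100 − 15.77 = 84.23 dB.
hydraulic press: 99 − 20·log₁₀(18.7/2.0) = 99 − 19.42 = 79.58 dB.
woodworking router: 95 − 20·log₁₀(46.6/4.5) = 95 − 20.30 = 74.70 dB.
Σ 10^(L/10) = 3.851e+08 → L_total = 10·log₁₀(3.851e+08) = 85.86 dB.

86 dB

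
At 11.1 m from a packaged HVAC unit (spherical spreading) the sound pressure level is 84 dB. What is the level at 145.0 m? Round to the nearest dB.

Point-source attenuation: ΔL = 20·log₁₀(r₂/r₁) = 20·log₁₀(145.0/11.1) = 22.321 dB.
L₂ = 84 − 20·log₁₀(145.0/11.1) = 84 − 22.321 = 61.68 dB.

62 dB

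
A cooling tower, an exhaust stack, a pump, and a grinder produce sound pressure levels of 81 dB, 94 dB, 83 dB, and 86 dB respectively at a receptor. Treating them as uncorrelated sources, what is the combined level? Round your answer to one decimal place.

Incoherent sources combine by intensity addition: L_total = 10·log₁₀(Σ 10^(L_i/10)).
Σ 10^(L/10) = 10^(81/10) + 10^(94/10) + 10^(83/10) + 10^(86/10) = 3.235e+09.
L_total = 10·log₁₀(3.235e+09) = 95.10 dB.

95.1 dB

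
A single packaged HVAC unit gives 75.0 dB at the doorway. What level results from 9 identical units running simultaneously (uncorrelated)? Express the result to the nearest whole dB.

85 dB

N identical incoherent sources raise the level by 10·log₁₀ N.
L_total = 75.0 + 10·log₁₀(9) = 75.0 + 9.542 = 84.54 dB.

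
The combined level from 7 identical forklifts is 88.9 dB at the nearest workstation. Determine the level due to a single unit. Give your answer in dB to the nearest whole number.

Dividing the total intensity by 7 lowers the level by 10·log₁₀ 7 = 8.451 dB: L₁ = 88.9 − 8.451.

80 dB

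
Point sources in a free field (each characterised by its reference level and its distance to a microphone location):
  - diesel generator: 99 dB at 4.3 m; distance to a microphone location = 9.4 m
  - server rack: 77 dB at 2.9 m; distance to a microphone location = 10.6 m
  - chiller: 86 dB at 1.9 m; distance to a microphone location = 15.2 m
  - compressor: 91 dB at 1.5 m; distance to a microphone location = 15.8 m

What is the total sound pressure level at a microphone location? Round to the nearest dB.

92 dB

Apply inverse-square spreading to bring every level to the receiver, then sum 10^(L/10).
diesel generator: 99 − 20·log₁₀(9.4/4.3) = 99 − 6.79 = 92.21 dB.
server rack: 77 − 20·log₁₀(10.6/2.9) = 77 − 11.26 = 65.74 dB.
chiller: 86 − 20·log₁₀(15.2/1.9) = 86 − 18.06 = 67.94 dB.
compressor: 91 − 20·log₁₀(15.8/1.5) = 91 − 20.45 = 70.55 dB.
Σ 10^(L/10) = 1.684e+09 → L_total = 10·log₁₀(1.684e+09) = 92.26 dB.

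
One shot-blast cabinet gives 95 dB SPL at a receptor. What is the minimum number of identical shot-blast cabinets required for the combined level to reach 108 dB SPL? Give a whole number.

20

The shortfall is 108 − 95 = 13.0 dB, and N units add 10·log₁₀ N, so need 10·log₁₀ N ≥ 13.0.
N ≥ 10^(13.0/10) = 19.953, so N = 20.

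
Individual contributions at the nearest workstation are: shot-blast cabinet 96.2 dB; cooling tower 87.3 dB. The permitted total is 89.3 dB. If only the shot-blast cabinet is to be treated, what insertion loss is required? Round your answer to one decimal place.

The untreated sources together contribute 10^(87.3/10) = 5.370e+08, i.e. 87.30 dB.
To meet 89.3 dB overall, the treated shot-blast cabinet may contribute at most 10^(89.3/10) − 5.370e+08 = 3.141e+08, i.e. 84.97 dB.
Required insertion loss = 96.2 − 84.97 = 11.23 dB.

11.2 dB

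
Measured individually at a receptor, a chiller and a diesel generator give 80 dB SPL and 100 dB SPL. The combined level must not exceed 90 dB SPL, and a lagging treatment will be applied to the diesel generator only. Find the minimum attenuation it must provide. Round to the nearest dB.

The untreated sources together contribute 10^(80/10) = 1.000e+08, i.e. 80.00 dB SPL.
To meet 90 dB SPL overall, the treated diesel generator may contribute at most 10^(90/10) − 1.000e+08 = 9.000e+08, i.e. 89.54 dB SPL.
Required insertion loss = 100 − 89.54 = 10.46 dB.

10 dB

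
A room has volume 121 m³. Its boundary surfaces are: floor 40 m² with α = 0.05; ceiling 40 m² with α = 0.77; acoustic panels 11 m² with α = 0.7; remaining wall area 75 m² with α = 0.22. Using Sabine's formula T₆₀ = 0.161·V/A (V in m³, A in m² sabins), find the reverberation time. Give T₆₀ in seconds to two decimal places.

0.34 s

Summing Sᵢαᵢ: 40·0.05 + 40·0.77 + 11·0.7 + 75·0.22 = 57.00 m².
T₆₀ = 0.161·V/A = 0.161·121/57.00 = 0.342 s.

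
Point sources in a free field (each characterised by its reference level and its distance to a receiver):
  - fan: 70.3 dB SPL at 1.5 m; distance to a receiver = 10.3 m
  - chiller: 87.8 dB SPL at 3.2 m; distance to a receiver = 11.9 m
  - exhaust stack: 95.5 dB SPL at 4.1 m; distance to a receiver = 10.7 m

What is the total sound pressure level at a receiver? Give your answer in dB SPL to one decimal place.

87.5 dB SPL

Apply inverse-square spreading to bring every level to the receiver, then sum 10^(L/10).
fan: 70.3 − 20·log₁₀(10.3/1.5) = 70.3 − 16.73 = 53.57 dB SPL.
chiller: 87.8 − 20·log₁₀(11.9/3.2) = 87.8 − 11.41 = 76.39 dB SPL.
exhaust stack: 95.5 − 20·log₁₀(10.7/4.1) = 95.5 − 8.33 = 87.17 dB SPL.
Σ 10^(L/10) = 5.648e+08 → L_total = 10·log₁₀(5.648e+08) = 87.52 dB SPL.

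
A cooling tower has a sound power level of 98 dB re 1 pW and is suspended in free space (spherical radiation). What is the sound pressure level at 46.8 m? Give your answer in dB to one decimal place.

L_p = L_w − 10·log₁₀(4π·r²) with r = 46.8 m.
4π·r² = 2.752e+04 m², 10·log₁₀ of that is 44.397 dB.
L_p = 98 − 44.397 = 53.60 dB.

53.6 dB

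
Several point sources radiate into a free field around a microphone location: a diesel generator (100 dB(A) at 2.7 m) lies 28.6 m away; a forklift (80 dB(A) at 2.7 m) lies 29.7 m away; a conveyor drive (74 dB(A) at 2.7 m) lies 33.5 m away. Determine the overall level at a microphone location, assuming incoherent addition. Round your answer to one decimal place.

79.5 dB(A)

Apply inverse-square spreading to bring every level to the receiver, then sum 10^(L/10).
diesel generator: 100 − 20·log₁₀(28.6/2.7) = 100 − 20.50 = 79.50 dB(A).
forklift: 80 − 20·log₁₀(29.7/2.7) = 80 − 20.83 = 59.17 dB(A).
conveyor drive: 74 − 20·log₁₀(33.5/2.7) = 74 − 21.87 = 52.13 dB(A).
Σ 10^(L/10) = 9.011e+07 → L_total = 10·log₁₀(9.011e+07) = 79.55 dB(A).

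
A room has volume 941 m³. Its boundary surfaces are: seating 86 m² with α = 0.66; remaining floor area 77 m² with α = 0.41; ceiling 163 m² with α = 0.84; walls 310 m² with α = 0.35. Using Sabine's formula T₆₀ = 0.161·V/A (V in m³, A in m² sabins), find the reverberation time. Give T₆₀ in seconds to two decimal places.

0.45 s

A = Σ Sᵢαᵢ = 86·0.66 + 77·0.41 + 163·0.84 + 310·0.35 = 333.75 m².
T₆₀ = 0.161 × 941 / 333.75 = 0.454 s.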